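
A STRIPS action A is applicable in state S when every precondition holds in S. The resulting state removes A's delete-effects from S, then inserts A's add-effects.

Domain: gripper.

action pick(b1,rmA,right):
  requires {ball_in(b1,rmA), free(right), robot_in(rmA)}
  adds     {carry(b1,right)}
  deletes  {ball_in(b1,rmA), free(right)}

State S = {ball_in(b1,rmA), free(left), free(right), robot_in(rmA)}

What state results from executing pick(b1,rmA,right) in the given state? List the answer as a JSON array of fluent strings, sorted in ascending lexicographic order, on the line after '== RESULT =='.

Progress:
  pre ⊆ S: {ball_in(b1,rmA), free(right), robot_in(rmA)} ⊆ S  — applicable
  S \ del = {free(left), robot_in(rmA)}
  ∪ add   = {carry(b1,right), free(left), robot_in(rmA)}

== RESULT ==
["carry(b1,right)", "free(left)", "robot_in(rmA)"]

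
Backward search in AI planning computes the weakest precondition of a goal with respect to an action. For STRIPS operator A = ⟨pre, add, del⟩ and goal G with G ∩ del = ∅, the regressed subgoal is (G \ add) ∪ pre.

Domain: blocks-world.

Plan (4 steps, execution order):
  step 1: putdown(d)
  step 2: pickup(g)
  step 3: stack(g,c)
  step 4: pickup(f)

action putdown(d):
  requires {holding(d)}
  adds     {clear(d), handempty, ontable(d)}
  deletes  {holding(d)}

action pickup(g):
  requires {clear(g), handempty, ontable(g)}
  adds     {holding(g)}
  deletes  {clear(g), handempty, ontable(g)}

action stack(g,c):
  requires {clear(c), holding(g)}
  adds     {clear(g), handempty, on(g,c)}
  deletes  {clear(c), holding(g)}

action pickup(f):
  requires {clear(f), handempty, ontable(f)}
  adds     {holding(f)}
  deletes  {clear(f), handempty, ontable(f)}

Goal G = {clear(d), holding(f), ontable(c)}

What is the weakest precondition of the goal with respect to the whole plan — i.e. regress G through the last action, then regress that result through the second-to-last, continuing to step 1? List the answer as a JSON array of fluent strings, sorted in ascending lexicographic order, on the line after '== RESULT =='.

Regress step by step:
  through step 4 (pickup(f)): drop {holding(f)}, keep {clear(d), ontable(c)}, require {clear(f), handempty, ontable(f)}
    → {clear(d), clear(f), handempty, ontable(c), ontable(f)}
  through step 3 (stack(g,c)): drop {handempty}, keep {clear(d), clear(f), ontable(c), ontable(f)}, require {clear(c), holding(g)}
    → {clear(c), clear(d), clear(f), holding(g), ontable(c), ontable(f)}
  through step 2 (pickup(g)): drop {holding(g)}, keep {clear(c), clear(d), clear(f), ontable(c), ontable(f)}, require {clear(g), handempty, ontable(g)}
    → {clear(c), clear(d), clear(f), clear(g), handempty, ontable(c), ontable(f), ontable(g)}
  through step 1 (putdown(d)): drop {clear(d), handempty}, keep {clear(c), clear(f), clear(g), ontable(c), ontable(f), ontable(g)}, require {holding(d)}
    → {clear(c), clear(f), clear(g), holding(d), ontable(c), ontable(f), ontable(g)}

== RESULT ==
["clear(c)", "clear(f)", "clear(g)", "holding(d)", "ontable(c)", "ontable(f)", "ontable(g)"]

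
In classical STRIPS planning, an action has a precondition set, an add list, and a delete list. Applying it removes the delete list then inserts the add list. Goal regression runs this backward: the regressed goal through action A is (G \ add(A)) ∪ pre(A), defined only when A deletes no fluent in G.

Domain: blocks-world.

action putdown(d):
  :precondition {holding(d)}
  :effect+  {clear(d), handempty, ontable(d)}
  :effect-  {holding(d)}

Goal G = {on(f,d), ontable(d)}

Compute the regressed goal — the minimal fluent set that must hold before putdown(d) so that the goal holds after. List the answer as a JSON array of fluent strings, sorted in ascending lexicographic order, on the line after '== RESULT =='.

Regress:
  G ∩ del = {}  (empty — regression defined)
  G \ add = {on(f,d), ontable(d)} \ {clear(d), handempty, ontable(d)} = {on(f,d)}
  ∪ pre   = {on(f,d)} ∪ {holding(d)}
          = {holding(d), on(f,d)}

== RESULT ==
["holding(d)", "on(f,d)"]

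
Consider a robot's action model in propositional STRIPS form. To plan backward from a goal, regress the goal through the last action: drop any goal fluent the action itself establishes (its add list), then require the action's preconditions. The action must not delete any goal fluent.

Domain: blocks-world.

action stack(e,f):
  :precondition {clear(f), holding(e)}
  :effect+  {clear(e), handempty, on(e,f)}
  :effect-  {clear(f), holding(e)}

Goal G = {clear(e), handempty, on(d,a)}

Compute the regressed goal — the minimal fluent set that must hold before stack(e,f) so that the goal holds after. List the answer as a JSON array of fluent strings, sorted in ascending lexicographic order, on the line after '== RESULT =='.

Compute (G \ add) ∪ pre:
  G ∩ del = {}  (empty — regression defined)
  G \ add = {clear(e), handempty, on(d,a)} \ {clear(e), handempty, on(e,f)} = {on(d,a)}
  ∪ pre   = {on(d,a)} ∪ {clear(f), holding(e)}
          = {clear(f), holding(e), on(d,a)}

== RESULT ==
["clear(f)", "holding(e)", "on(d,a)"]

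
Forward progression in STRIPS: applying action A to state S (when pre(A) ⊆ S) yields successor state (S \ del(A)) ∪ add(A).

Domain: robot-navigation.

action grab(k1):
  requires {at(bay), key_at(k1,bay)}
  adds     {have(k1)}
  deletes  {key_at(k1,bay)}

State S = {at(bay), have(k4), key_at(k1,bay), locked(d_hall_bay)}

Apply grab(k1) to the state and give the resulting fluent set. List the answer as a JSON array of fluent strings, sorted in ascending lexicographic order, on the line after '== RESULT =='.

Compute (S \ del) ∪ add:
  pre ⊆ S: {at(bay), key_at(k1,bay)} ⊆ S  — applicable
  S \ del = {at(bay), have(k4), locked(d_hall_bay)}
  ∪ add   = {at(bay), have(k1), have(k4), locked(d_hall_bay)}

== RESULT ==
["at(bay)", "have(k1)", "have(k4)", "locked(d_hall_bay)"]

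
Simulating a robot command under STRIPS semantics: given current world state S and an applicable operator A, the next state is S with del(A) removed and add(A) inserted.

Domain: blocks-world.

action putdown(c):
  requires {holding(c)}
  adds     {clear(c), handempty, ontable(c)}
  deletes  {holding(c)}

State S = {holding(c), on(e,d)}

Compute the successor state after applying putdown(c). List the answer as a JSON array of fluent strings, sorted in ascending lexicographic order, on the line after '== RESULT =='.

Compute (S \ del) ∪ add:
  pre ⊆ S: {holding(c)} ⊆ S  — applicable
  S \ del = {on(e,d)}
  ∪ add   = {clear(c), handempty, on(e,d), ontable(c)}

== RESULT ==
["clear(c)", "handempty", "on(e,d)", "ontable(c)"]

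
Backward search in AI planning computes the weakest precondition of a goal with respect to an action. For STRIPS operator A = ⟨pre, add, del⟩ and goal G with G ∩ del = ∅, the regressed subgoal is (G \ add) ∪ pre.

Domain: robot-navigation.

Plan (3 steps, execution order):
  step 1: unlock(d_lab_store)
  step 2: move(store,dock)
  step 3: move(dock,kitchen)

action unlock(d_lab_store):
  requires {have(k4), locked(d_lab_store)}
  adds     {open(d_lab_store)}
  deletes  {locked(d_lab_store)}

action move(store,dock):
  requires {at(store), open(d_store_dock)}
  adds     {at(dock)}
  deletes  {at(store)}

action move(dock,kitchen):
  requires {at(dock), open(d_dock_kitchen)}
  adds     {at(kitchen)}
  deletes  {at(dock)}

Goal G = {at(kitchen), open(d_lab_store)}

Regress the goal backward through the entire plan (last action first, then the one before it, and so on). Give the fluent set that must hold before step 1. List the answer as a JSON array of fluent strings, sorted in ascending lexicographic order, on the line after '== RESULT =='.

Regress step by step:
  through step 3 (move(dock,kitchen)): drop {at(kitchen)}, keep {open(d_lab_store)}, require {at(dock), open(d_dock_kitchen)}
    → {at(dock), open(d_dock_kitchen), open(d_lab_store)}
  through step 2 (move(store,dock)): drop {at(dock)}, keep {open(d_dock_kitchen), open(d_lab_store)}, require {at(store), open(d_store_dock)}
    → {at(store), open(d_dock_kitchen), open(d_lab_store), open(d_store_dock)}
  through step 1 (unlock(d_lab_store)): drop {open(d_lab_store)}, keep {at(store), open(d_dock_kitchen), open(d_store_dock)}, require {have(k4), locked(d_lab_store)}
    → {at(store), have(k4), locked(d_lab_store), open(d_dock_kitchen), open(d_store_dock)}

== RESULT ==
["at(store)", "have(k4)", "locked(d_lab_store)", "open(d_dock_kitchen)", "open(d_store_dock)"]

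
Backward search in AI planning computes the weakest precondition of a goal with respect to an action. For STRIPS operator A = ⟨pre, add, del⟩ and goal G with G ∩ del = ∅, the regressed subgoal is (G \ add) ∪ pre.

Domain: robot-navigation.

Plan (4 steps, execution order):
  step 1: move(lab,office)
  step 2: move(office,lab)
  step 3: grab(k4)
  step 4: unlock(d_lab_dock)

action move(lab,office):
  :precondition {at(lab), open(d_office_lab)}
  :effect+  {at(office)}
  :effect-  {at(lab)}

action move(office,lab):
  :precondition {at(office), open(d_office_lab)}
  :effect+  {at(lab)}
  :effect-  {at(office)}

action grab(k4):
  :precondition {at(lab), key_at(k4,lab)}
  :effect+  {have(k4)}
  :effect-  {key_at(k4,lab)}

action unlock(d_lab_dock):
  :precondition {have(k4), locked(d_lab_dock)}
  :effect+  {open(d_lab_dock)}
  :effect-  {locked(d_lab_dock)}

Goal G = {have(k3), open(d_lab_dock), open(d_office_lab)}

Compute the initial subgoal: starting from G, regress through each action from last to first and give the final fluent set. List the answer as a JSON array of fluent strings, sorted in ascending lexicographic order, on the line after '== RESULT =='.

Regress step by step:
  through step 4 (unlock(d_lab_dock)): drop {open(d_lab_dock)}, keep {have(k3), open(d_office_lab)}, require {have(k4), locked(d_lab_dock)}
    → {have(k3), have(k4), locked(d_lab_dock), open(d_office_lab)}
  through step 3 (grab(k4)): drop {have(k4)}, keep {have(k3), locked(d_lab_dock), open(d_office_lab)}, require {at(lab), key_at(k4,lab)}
    → {at(lab), have(k3), key_at(k4,lab), locked(d_lab_dock), open(d_office_lab)}
  through step 2 (move(office,lab)): drop {at(lab)}, keep {have(k3), key_at(k4,lab), locked(d_lab_dock), open(d_office_lab)}, require {at(office), open(d_office_lab)}
    → {at(office), have(k3), key_at(k4,lab), locked(d_lab_dock), open(d_office_lab)}
  through step 1 (move(lab,office)): drop {at(office)}, keep {have(k3), key_at(k4,lab), locked(d_lab_dock), open(d_office_lab)}, require {at(lab), open(d_office_lab)}
    → {at(lab), have(k3), key_at(k4,lab), locked(d_lab_dock), open(d_office_lab)}

== RESULT ==
["at(lab)", "have(k3)", "key_at(k4,lab)", "locked(d_lab_dock)", "open(d_office_lab)"]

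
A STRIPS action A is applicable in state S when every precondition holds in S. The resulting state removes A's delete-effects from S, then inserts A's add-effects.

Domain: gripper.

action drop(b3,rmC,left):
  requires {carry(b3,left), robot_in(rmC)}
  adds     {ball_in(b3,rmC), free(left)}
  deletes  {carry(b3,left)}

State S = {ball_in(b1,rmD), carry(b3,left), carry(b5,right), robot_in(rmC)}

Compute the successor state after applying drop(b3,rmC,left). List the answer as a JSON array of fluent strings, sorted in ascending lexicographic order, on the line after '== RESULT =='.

Progress:
  pre ⊆ S: {carry(b3,left), robot_in(rmC)} ⊆ S  — applicable
  S \ del = {ball_in(b1,rmD), carry(b5,right), robot_in(rmC)}
  ∪ add   = {ball_in(b1,rmD), ball_in(b3,rmC), carry(b5,right), free(left), robot_in(rmC)}

== RESULT ==
["ball_in(b1,rmD)", "ball_in(b3,rmC)", "carry(b5,right)", "free(left)", "robot_in(rmC)"]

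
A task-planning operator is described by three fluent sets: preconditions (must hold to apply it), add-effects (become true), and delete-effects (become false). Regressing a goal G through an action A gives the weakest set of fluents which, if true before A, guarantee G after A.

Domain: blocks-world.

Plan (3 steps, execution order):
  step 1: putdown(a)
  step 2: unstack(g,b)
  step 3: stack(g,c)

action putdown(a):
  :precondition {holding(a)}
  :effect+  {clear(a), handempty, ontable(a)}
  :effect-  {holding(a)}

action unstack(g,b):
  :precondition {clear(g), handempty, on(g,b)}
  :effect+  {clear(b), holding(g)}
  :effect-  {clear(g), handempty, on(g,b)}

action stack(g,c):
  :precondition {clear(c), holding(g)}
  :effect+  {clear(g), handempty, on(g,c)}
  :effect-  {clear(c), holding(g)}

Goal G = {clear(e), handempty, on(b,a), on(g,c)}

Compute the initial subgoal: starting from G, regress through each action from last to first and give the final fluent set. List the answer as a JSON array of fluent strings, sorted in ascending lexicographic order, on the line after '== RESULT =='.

Regress step by step:
  through step 3 (stack(g,c)): drop {handempty, on(g,c)}, keep {clear(e), on(b,a)}, require {clear(c), holding(g)}
    → {clear(c), clear(e), holding(g), on(b,a)}
  through step 2 (unstack(g,b)): drop {holding(g)}, keep {clear(c), clear(e), on(b,a)}, require {clear(g), handempty, on(g,b)}
    → {clear(c), clear(e), clear(g), handempty, on(b,a), on(g,b)}
  through step 1 (putdown(a)): drop {handempty}, keep {clear(c), clear(e), clear(g), on(b,a), on(g,b)}, require {holding(a)}
    → {clear(c), clear(e), clear(g), holding(a), on(b,a), on(g,b)}

== RESULT ==
["clear(c)", "clear(e)", "clear(g)", "holding(a)", "on(b,a)", "on(g,b)"]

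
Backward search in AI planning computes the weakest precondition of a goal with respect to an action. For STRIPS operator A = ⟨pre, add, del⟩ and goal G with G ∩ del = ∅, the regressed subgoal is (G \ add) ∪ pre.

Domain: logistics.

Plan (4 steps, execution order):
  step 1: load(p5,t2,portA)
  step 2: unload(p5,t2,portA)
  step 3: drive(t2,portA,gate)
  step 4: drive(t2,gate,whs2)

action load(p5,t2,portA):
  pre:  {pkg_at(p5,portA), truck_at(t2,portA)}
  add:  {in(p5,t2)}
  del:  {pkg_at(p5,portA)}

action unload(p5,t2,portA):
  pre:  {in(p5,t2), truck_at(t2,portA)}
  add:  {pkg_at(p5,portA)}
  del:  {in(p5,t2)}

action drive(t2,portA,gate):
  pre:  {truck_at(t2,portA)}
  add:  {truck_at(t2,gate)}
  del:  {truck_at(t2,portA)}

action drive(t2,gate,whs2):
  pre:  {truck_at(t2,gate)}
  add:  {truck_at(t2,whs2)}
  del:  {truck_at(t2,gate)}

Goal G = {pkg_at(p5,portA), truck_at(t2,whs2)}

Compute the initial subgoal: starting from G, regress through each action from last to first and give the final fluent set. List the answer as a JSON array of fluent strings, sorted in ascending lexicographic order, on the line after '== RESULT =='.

Regress step by step:
  through step 4 (drive(t2,gate,whs2)): drop {truck_at(t2,whs2)}, keep {pkg_at(p5,portA)}, require {truck_at(t2,gate)}
    → {pkg_at(p5,portA), truck_at(t2,gate)}
  through step 3 (drive(t2,portA,gate)): drop {truck_at(t2,gate)}, keep {pkg_at(p5,portA)}, require {truck_at(t2,portA)}
    → {pkg_at(p5,portA), truck_at(t2,portA)}
  through step 2 (unload(p5,t2,portA)): drop {pkg_at(p5,portA)}, keep {truck_at(t2,portA)}, require {in(p5,t2), truck_at(t2,portA)}
    → {in(p5,t2), truck_at(t2,portA)}
  through step 1 (load(p5,t2,portA)): drop {in(p5,t2)}, keep {truck_at(t2,portA)}, require {pkg_at(p5,portA), truck_at(t2,portA)}
    → {pkg_at(p5,portA), truck_at(t2,portA)}

== RESULT ==
["pkg_at(p5,portA)", "truck_at(t2,portA)"]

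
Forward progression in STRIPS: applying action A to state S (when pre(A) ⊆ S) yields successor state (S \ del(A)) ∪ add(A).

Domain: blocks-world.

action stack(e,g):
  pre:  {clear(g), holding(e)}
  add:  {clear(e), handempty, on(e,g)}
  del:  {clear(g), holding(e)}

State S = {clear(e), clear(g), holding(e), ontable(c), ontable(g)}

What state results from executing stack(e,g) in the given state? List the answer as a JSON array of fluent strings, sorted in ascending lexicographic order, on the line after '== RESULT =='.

Progress:
  pre ⊆ S: {clear(g), holding(e)} ⊆ S  — applicable
  S \ del = {clear(e), ontable(c), ontable(g)}
  ∪ add   = {clear(e), handempty, on(e,g), ontable(c), ontable(g)}

== RESULT ==
["clear(e)", "handempty", "on(e,g)", "ontable(c)", "ontable(g)"]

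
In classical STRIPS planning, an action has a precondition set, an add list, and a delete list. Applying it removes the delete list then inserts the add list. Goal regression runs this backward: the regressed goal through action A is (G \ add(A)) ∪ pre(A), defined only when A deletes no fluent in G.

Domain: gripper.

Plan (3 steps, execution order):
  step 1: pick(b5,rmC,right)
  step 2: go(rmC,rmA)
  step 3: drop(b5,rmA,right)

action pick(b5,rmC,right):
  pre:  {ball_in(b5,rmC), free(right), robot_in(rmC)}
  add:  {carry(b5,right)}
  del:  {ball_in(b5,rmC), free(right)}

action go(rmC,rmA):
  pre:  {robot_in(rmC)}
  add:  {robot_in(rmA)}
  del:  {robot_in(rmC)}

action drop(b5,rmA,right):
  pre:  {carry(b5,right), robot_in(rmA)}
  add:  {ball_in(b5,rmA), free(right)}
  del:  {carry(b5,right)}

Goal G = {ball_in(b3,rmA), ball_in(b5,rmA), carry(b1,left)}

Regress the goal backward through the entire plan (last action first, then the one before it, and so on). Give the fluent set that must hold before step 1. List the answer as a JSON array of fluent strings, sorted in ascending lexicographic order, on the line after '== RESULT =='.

Work backward from the goal:
  through step 3 (drop(b5,rmA,right)): drop {ball_in(b5,rmA)}, keep {ball_in(b3,rmA), carry(b1,left)}, require {carry(b5,right), robot_in(rmA)}
    → {ball_in(b3,rmA), carry(b1,left), carry(b5,right), robot_in(rmA)}
  through step 2 (go(rmC,rmA)): drop {robot_in(rmA)}, keep {ball_in(b3,rmA), carry(b1,left), carry(b5,right)}, require {robot_in(rmC)}
    → {ball_in(b3,rmA), carry(b1,left), carry(b5,right), robot_in(rmC)}
  through step 1 (pick(b5,rmC,right)): drop {carry(b5,right)}, keep {ball_in(b3,rmA), carry(b1,left), robot_in(rmC)}, require {ball_in(b5,rmC), free(right), robot_in(rmC)}
    → {ball_in(b3,rmA), ball_in(b5,rmC), carry(b1,left), free(right), robot_in(rmC)}

== RESULT ==
["ball_in(b3,rmA)", "ball_in(b5,rmC)", "carry(b1,left)", "free(right)", "robot_in(rmC)"]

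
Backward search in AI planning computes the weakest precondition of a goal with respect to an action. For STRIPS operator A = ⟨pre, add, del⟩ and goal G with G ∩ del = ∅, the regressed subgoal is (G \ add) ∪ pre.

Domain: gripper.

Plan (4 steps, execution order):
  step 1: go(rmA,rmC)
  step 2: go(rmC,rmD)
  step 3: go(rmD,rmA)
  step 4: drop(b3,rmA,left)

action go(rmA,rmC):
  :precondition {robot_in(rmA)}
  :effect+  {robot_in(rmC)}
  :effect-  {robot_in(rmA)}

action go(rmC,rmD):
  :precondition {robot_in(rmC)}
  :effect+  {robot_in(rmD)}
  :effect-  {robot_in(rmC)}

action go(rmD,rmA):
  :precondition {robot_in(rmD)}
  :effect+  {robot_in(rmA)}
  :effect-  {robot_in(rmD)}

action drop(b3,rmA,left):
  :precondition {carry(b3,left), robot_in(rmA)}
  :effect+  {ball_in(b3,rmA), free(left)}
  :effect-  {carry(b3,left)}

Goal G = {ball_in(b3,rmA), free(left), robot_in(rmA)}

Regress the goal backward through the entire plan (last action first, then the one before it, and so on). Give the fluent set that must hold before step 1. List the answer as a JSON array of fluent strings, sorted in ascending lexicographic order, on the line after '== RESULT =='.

Regress step by step:
  through step 4 (drop(b3,rmA,left)): drop {ball_in(b3,rmA), free(left)}, keep {robot_in(rmA)}, require {carry(b3,left), robot_in(rmA)}
    → {carry(b3,left), robot_in(rmA)}
  through step 3 (go(rmD,rmA)): drop {robot_in(rmA)}, keep {carry(b3,left)}, require {robot_in(rmD)}
    → {carry(b3,left), robot_in(rmD)}
  through step 2 (go(rmC,rmD)): drop {robot_in(rmD)}, keep {carry(b3,left)}, require {robot_in(rmC)}
    → {carry(b3,left), robot_in(rmC)}
  through step 1 (go(rmA,rmC)): drop {robot_in(rmC)}, keep {carry(b3,left)}, require {robot_in(rmA)}
    → {carry(b3,left), robot_in(rmA)}

== RESULT ==
["carry(b3,left)", "robot_in(rmA)"]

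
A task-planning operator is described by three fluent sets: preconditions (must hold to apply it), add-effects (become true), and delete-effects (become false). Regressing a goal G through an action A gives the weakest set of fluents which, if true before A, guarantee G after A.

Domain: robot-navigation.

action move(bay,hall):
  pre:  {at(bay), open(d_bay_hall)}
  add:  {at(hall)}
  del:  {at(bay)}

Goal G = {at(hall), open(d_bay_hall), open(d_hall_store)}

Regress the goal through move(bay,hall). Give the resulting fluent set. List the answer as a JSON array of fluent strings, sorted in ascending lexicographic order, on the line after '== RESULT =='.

Regress:
  G ∩ del = {}  (empty — regression defined)
  G \ add = {at(hall), open(d_bay_hall), open(d_hall_store)} \ {at(hall)} = {open(d_bay_hall), open(d_hall_store)}
  ∪ pre   = {open(d_bay_hall), open(d_hall_store)} ∪ {at(bay), open(d_bay_hall)}
          = {at(bay), open(d_bay_hall), open(d_hall_store)}

== RESULT ==
["at(bay)", "open(d_bay_hall)", "open(d_hall_store)"]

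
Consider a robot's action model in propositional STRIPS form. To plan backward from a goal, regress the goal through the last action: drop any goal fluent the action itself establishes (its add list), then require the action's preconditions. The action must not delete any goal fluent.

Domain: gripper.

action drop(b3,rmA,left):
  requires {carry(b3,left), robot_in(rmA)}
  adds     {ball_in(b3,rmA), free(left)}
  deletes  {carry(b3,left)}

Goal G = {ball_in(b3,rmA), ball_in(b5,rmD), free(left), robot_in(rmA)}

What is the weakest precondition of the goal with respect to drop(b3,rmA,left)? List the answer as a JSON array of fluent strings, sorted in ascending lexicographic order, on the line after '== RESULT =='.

Regress:
  G ∩ del = {}  (empty — regression defined)
  G \ add = {ball_in(b3,rmA), ball_in(b5,rmD), free(left), robot_in(rmA)} \ {ball_in(b3,rmA), free(left)} = {ball_in(b5,rmD), robot_in(rmA)}
  ∪ pre   = {ball_in(b5,rmD), robot_in(rmA)} ∪ {carry(b3,left), robot_in(rmA)}
          = {ball_in(b5,rmD), carry(b3,left), robot_in(rmA)}

== RESULT ==
["ball_in(b5,rmD)", "carry(b3,left)", "robot_in(rmA)"]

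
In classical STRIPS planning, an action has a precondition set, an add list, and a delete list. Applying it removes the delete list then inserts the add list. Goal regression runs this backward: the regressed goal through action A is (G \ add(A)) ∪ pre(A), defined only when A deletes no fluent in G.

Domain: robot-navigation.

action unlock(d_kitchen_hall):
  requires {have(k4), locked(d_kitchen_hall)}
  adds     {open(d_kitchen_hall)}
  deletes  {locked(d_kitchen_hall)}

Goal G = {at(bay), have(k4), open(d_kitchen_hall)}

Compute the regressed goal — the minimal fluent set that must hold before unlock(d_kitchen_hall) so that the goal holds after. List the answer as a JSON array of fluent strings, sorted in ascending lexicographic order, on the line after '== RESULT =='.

Compute (G \ add) ∪ pre:
  G ∩ del = {}  (empty — regression defined)
  G \ add = {at(bay), have(k4), open(d_kitchen_hall)} \ {open(d_kitchen_hall)} = {at(bay), have(k4)}
  ∪ pre   = {at(bay), have(k4)} ∪ {have(k4), locked(d_kitchen_hall)}
          = {at(bay), have(k4), locked(d_kitchen_hall)}

== RESULT ==
["at(bay)", "have(k4)", "locked(d_kitchen_hall)"]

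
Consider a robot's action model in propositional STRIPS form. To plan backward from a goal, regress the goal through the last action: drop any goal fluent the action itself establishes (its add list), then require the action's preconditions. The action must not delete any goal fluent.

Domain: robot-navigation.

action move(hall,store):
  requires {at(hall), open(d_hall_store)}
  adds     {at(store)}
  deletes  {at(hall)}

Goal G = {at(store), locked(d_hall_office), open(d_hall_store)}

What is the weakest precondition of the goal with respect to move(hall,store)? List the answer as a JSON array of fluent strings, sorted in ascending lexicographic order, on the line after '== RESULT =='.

Regress:
  G ∩ del = {}  (empty — regression defined)
  G \ add = {at(store), locked(d_hall_office), open(d_hall_store)} \ {at(store)} = {locked(d_hall_office), open(d_hall_store)}
  ∪ pre   = {locked(d_hall_office), open(d_hall_store)} ∪ {at(hall), open(d_hall_store)}
          = {at(hall), locked(d_hall_office), open(d_hall_store)}

== RESULT ==
["at(hall)", "locked(d_hall_office)", "open(d_hall_store)"]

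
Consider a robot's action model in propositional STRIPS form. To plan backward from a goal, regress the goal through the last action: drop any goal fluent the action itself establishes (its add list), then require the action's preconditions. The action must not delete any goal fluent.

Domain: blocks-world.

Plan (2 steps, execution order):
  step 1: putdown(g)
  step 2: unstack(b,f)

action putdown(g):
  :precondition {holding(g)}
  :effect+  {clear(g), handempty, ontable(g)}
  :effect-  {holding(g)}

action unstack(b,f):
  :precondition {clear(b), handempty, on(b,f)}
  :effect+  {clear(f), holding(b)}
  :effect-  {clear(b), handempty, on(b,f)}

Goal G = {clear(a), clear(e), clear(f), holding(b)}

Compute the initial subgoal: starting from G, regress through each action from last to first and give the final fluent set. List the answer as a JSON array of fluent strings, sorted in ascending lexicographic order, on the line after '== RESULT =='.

Regress step by step:
  through step 2 (unstack(b,f)): drop {clear(f), holding(b)}, keep {clear(a), clear(e)}, require {clear(b), handempty, on(b,f)}
    → {clear(a), clear(b), clear(e), handempty, on(b,f)}
  through step 1 (putdown(g)): drop {handempty}, keep {clear(a), clear(b), clear(e), on(b,f)}, require {holding(g)}
    → {clear(a), clear(b), clear(e), holding(g), on(b,f)}

== RESULT ==
["clear(a)", "clear(b)", "clear(e)", "holding(g)", "on(b,f)"]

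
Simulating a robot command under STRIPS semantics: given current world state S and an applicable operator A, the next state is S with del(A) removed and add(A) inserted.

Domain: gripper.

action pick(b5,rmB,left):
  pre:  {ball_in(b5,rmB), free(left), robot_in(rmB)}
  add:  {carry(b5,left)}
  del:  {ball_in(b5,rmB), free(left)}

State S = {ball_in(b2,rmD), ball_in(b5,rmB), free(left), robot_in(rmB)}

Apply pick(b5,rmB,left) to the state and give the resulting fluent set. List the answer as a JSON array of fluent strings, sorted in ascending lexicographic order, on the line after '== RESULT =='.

Compute (S \ del) ∪ add:
  pre ⊆ S: {ball_in(b5,rmB), free(left), robot_in(rmB)} ⊆ S  — applicable
  S \ del = {ball_in(b2,rmD), robot_in(rmB)}
  ∪ add   = {ball_in(b2,rmD), carry(b5,left), robot_in(rmB)}

== RESULT ==
["ball_in(b2,rmD)", "carry(b5,left)", "robot_in(rmB)"]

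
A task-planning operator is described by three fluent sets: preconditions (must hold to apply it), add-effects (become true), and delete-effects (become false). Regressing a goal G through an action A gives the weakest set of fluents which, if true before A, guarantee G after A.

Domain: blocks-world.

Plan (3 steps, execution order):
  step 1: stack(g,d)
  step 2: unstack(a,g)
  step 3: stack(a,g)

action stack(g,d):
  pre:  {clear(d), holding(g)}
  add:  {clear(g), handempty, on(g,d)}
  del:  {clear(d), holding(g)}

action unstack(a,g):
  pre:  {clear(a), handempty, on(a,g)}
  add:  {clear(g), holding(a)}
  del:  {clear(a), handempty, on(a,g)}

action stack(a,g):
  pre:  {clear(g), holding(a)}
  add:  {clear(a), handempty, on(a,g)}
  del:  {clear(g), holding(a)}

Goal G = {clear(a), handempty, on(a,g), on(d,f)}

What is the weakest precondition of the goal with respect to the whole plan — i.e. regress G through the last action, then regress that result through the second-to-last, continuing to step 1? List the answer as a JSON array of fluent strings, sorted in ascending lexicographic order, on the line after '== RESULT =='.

Work backward from the goal:
  through step 3 (stack(a,g)): drop {clear(a), handempty, on(a,g)}, keep {on(d,f)}, require {clear(g), holding(a)}
    → {clear(g), holding(a), on(d,f)}
  through step 2 (unstack(a,g)): drop {clear(g), holding(a)}, keep {on(d,f)}, require {clear(a), handempty, on(a,g)}
    → {clear(a), handempty, on(a,g), on(d,f)}
  through step 1 (stack(g,d)): drop {handempty}, keep {clear(a), on(a,g), on(d,f)}, require {clear(d), holding(g)}
    → {clear(a), clear(d), holding(g), on(a,g), on(d,f)}

== RESULT ==
["clear(a)", "clear(d)", "holding(g)", "on(a,g)", "on(d,f)"]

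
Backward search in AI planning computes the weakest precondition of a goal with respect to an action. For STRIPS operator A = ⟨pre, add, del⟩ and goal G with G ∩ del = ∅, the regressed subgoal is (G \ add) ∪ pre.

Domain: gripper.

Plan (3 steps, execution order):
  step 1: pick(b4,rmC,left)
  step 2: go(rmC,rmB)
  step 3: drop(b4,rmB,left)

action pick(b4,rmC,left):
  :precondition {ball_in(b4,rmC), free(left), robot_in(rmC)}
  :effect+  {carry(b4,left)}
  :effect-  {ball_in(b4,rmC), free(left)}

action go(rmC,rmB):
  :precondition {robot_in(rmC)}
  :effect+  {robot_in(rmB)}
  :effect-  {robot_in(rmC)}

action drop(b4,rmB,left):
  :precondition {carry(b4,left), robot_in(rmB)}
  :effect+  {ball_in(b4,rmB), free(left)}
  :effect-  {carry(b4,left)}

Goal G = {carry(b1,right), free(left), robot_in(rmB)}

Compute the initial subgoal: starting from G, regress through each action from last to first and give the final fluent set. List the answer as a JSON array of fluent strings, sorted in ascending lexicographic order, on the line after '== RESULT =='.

Regress step by step:
  through step 3 (drop(b4,rmB,left)): drop {free(left)}, keep {carry(b1,right), robot_in(rmB)}, require {carry(b4,left), robot_in(rmB)}
    → {carry(b1,right), carry(b4,left), robot_in(rmB)}
  through step 2 (go(rmC,rmB)): drop {robot_in(rmB)}, keep {carry(b1,right), carry(b4,left)}, require {robot_in(rmC)}
    → {carry(b1,right), carry(b4,left), robot_in(rmC)}
  through step 1 (pick(b4,rmC,left)): drop {carry(b4,left)}, keep {carry(b1,right), robot_in(rmC)}, require {ball_in(b4,rmC), free(left), robot_in(rmC)}
    → {ball_in(b4,rmC), carry(b1,right), free(left), robot_in(rmC)}

== RESULT ==
["ball_in(b4,rmC)", "carry(b1,right)", "free(left)", "robot_in(rmC)"]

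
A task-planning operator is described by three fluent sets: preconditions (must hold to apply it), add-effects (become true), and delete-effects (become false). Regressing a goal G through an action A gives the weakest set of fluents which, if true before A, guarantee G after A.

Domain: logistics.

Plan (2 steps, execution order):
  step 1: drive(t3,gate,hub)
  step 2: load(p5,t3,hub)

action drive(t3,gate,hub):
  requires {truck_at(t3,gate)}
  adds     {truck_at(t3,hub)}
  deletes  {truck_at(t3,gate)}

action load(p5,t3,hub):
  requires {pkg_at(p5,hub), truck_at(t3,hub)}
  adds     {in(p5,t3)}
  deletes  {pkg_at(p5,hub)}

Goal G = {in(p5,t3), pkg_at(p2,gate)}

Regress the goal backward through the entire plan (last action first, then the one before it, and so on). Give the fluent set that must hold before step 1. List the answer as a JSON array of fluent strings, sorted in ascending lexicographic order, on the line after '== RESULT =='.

Regress step by step:
  through step 2 (load(p5,t3,hub)): drop {in(p5,t3)}, keep {pkg_at(p2,gate)}, require {pkg_at(p5,hub), truck_at(t3,hub)}
    → {pkg_at(p2,gate), pkg_at(p5,hub), truck_at(t3,hub)}
  through step 1 (drive(t3,gate,hub)): drop {truck_at(t3,hub)}, keep {pkg_at(p2,gate), pkg_at(p5,hub)}, require {truck_at(t3,gate)}
    → {pkg_at(p2,gate), pkg_at(p5,hub), truck_at(t3,gate)}

== RESULT ==
["pkg_at(p2,gate)", "pkg_at(p5,hub)", "truck_at(t3,gate)"]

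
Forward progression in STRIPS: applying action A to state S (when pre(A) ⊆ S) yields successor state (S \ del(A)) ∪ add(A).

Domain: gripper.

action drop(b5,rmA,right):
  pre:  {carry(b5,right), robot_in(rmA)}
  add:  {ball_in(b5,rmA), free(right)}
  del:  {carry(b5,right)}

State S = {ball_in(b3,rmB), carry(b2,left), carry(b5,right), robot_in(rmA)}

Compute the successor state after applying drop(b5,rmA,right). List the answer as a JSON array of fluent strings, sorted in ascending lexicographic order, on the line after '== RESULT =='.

Progress:
  pre ⊆ S: {carry(b5,right), robot_in(rmA)} ⊆ S  — applicable
  S \ del = {ball_in(b3,rmB), carry(b2,left), robot_in(rmA)}
  ∪ add   = {ball_in(b3,rmB), ball_in(b5,rmA), carry(b2,left), free(right), robot_in(rmA)}

== RESULT ==
["ball_in(b3,rmB)", "ball_in(b5,rmA)", "carry(b2,left)", "free(right)", "robot_in(rmA)"]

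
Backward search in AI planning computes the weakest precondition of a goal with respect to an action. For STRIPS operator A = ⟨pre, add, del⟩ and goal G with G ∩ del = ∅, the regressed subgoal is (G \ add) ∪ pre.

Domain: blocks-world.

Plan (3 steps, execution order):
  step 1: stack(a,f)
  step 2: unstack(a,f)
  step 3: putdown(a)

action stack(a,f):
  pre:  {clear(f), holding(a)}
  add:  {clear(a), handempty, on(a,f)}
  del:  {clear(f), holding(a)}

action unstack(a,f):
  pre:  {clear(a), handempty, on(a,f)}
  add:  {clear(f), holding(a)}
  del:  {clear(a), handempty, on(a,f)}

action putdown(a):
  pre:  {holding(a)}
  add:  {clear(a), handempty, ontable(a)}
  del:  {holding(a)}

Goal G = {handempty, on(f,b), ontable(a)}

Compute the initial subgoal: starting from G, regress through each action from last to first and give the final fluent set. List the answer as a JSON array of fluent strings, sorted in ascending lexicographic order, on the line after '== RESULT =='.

Work backward from the goal:
  through step 3 (putdown(a)): drop {handempty, ontable(a)}, keep {on(f,b)}, require {holding(a)}
    → {holding(a), on(f,b)}
  through step 2 (unstack(a,f)): drop {holding(a)}, keep {on(f,b)}, require {clear(a), handempty, on(a,f)}
    → {clear(a), handempty, on(a,f), on(f,b)}
  through step 1 (stack(a,f)): drop {clear(a), handempty, on(a,f)}, keep {on(f,b)}, require {clear(f), holding(a)}
    → {clear(f), holding(a), on(f,b)}

== RESULT ==
["clear(f)", "holding(a)", "on(f,b)"]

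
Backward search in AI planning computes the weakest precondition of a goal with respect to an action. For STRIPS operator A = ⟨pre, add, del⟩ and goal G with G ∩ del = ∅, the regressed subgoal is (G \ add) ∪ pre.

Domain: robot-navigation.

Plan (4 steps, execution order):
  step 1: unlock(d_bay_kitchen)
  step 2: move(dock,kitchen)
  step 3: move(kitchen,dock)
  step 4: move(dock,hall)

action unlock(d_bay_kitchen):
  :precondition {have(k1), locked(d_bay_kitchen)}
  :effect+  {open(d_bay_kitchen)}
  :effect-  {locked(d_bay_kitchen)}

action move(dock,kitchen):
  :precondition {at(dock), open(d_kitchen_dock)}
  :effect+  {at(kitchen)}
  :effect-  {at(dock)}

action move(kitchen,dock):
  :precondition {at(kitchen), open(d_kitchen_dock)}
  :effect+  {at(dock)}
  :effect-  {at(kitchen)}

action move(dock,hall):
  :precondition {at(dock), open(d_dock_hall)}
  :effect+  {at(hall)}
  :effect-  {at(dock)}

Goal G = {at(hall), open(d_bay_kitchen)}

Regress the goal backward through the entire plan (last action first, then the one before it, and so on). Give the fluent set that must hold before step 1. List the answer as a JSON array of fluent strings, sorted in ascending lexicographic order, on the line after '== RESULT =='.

Regress step by step:
  through step 4 (move(dock,hall)): drop {at(hall)}, keep {open(d_bay_kitchen)}, require {at(dock), open(d_dock_hall)}
    → {at(dock), open(d_bay_kitchen), open(d_dock_hall)}
  through step 3 (move(kitchen,dock)): drop {at(dock)}, keep {open(d_bay_kitchen), open(d_dock_hall)}, require {at(kitchen), open(d_kitchen_dock)}
    → {at(kitchen), open(d_bay_kitchen), open(d_dock_hall), open(d_kitchen_dock)}
  through step 2 (move(dock,kitchen)): drop {at(kitchen)}, keep {open(d_bay_kitchen), open(d_dock_hall), open(d_kitchen_dock)}, require {at(dock), open(d_kitchen_dock)}
    → {at(dock), open(d_bay_kitchen), open(d_dock_hall), open(d_kitchen_dock)}
  through step 1 (unlock(d_bay_kitchen)): drop {open(d_bay_kitchen)}, keep {at(dock), open(d_dock_hall), open(d_kitchen_dock)}, require {have(k1), locked(d_bay_kitchen)}
    → {at(dock), have(k1), locked(d_bay_kitchen), open(d_dock_hall), open(d_kitchen_dock)}

== RESULT ==
["at(dock)", "have(k1)", "locked(d_bay_kitchen)", "open(d_dock_hall)", "open(d_kitchen_dock)"]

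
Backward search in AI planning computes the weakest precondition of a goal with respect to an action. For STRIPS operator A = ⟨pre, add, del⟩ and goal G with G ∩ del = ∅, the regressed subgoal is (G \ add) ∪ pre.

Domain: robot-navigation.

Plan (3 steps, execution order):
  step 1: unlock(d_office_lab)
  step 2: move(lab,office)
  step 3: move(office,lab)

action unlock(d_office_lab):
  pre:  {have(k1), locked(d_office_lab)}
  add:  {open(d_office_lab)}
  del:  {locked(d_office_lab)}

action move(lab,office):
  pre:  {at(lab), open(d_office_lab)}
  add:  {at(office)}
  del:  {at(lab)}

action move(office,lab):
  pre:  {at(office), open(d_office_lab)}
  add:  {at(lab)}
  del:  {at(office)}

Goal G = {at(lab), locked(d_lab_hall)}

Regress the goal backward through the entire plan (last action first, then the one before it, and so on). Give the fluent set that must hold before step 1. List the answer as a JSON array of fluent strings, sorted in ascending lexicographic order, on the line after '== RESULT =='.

Work backward from the goal:
  through step 3 (move(office,lab)): drop {at(lab)}, keep {locked(d_lab_hall)}, require {at(office), open(d_office_lab)}
    → {at(office), locked(d_lab_hall), open(d_office_lab)}
  through step 2 (move(lab,office)): drop {at(office)}, keep {locked(d_lab_hall), open(d_office_lab)}, require {at(lab), open(d_office_lab)}
    → {at(lab), locked(d_lab_hall), open(d_office_lab)}
  through step 1 (unlock(d_office_lab)): drop {open(d_office_lab)}, keep {at(lab), locked(d_lab_hall)}, require {have(k1), locked(d_office_lab)}
    → {at(lab), have(k1), locked(d_lab_hall), locked(d_office_lab)}

== RESULT ==
["at(lab)", "have(k1)", "locked(d_lab_hall)", "locked(d_office_lab)"]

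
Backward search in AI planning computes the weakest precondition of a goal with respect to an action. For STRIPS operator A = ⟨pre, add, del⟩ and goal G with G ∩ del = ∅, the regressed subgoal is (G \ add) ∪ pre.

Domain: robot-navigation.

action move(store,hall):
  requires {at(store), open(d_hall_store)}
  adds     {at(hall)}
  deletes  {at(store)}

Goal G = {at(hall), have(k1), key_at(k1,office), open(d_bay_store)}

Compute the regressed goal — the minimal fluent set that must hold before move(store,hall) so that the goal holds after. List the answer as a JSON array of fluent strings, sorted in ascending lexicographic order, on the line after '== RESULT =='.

Regress:
  G ∩ del = {}  (empty — regression defined)
  G \ add = {at(hall), have(k1), key_at(k1,office), open(d_bay_store)} \ {at(hall)} = {have(k1), key_at(k1,office), open(d_bay_store)}
  ∪ pre   = {have(k1), key_at(k1,office), open(d_bay_store)} ∪ {at(store), open(d_hall_store)}
          = {at(store), have(k1), key_at(k1,office), open(d_bay_store), open(d_hall_store)}

== RESULT ==
["at(store)", "have(k1)", "key_at(k1,office)", "open(d_bay_store)", "open(d_hall_store)"]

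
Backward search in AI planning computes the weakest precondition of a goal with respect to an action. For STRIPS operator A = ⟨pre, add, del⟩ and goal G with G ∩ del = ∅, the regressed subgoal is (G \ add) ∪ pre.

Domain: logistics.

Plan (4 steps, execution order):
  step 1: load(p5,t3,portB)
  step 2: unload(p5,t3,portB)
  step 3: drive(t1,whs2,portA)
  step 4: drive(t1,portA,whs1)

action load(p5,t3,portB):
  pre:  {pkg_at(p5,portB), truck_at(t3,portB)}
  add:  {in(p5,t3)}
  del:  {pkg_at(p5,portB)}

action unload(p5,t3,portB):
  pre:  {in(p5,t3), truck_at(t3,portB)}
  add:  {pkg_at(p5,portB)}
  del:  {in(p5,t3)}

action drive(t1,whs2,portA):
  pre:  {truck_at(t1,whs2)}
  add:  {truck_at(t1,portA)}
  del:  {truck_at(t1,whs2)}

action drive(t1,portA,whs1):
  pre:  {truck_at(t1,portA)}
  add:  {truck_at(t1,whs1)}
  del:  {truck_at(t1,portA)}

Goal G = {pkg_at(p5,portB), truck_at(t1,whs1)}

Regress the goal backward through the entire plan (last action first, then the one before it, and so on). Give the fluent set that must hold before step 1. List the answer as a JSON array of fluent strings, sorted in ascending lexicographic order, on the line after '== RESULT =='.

Work backward from the goal:
  through step 4 (drive(t1,portA,whs1)): drop {truck_at(t1,whs1)}, keep {pkg_at(p5,portB)}, require {truck_at(t1,portA)}
    → {pkg_at(p5,portB), truck_at(t1,portA)}
  through step 3 (drive(t1,whs2,portA)): drop {truck_at(t1,portA)}, keep {pkg_at(p5,portB)}, require {truck_at(t1,whs2)}
    → {pkg_at(p5,portB), truck_at(t1,whs2)}
  through step 2 (unload(p5,t3,portB)): drop {pkg_at(p5,portB)}, keep {truck_at(t1,whs2)}, require {in(p5,t3), truck_at(t3,portB)}
    → {in(p5,t3), truck_at(t1,whs2), truck_at(t3,portB)}
  through step 1 (load(p5,t3,portB)): drop {in(p5,t3)}, keep {truck_at(t1,whs2), truck_at(t3,portB)}, require {pkg_at(p5,portB), truck_at(t3,portB)}
    → {pkg_at(p5,portB), truck_at(t1,whs2), truck_at(t3,portB)}

== RESULT ==
["pkg_at(p5,portB)", "truck_at(t1,whs2)", "truck_at(t3,portB)"]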